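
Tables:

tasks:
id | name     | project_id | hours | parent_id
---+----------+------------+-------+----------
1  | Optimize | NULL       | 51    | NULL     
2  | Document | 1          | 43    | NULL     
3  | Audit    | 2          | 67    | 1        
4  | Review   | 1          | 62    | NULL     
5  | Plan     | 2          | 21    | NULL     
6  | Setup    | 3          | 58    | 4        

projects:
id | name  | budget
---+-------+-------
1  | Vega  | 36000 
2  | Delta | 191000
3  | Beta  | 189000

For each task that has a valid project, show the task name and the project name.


INNER JOIN keeps only tasks rows whose project_id matches an id in projects. Walk through each task:
  - task 1 (Optimize): project_id=NULL, no match -> dropped
  - task 2 (Document): project_id=1 -> matches Vega
  - task 3 (Audit): project_id=2 -> matches Delta
  - task 4 (Review): project_id=1 -> matches Vega
  - task 5 (Plan): project_id=2 -> matches Delta
  - task 6 (Setup): project_id=3 -> matches Beta
So 1 of 6 rows is dropped.

SQL:
SELECT a.name, b.name AS project
FROM tasks a
INNER JOIN projects b ON a.project_id = b.id

Result:
name     | project
---------+--------
Document | Vega   
Audit    | Delta  
Review   | Vega   
Plan     | Delta  
Setup    | Beta   


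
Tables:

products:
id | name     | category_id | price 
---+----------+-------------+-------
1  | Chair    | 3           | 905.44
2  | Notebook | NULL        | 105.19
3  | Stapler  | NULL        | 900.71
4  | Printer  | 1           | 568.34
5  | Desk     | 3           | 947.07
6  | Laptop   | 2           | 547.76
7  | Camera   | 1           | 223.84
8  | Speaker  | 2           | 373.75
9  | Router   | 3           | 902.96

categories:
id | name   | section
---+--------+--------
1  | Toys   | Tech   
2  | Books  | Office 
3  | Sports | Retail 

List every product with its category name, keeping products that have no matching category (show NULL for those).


LEFT JOIN keeps every row from products (the left table); where category_id has no match in categories, the category columns become NULL. Walk through each product:
  - product 1 (Chair): category_id=3 -> matches Sports
  - product 2 (Notebook): category_id=NULL, no match -> kept with NULL
  - product 3 (Stapler): category_id=NULL, no match -> kept with NULL
  - product 4 (Printer): category_id=1 -> matches Toys
  - product 5 (Desk): category_id=3 -> matches Sports
  - product 6 (Laptop): category_id=2 -> matches Books
  - product 7 (Camera): category_id=1 -> matches Toys
  - product 8 (Speaker): category_id=2 -> matches Books
  - product 9 (Router): category_id=3 -> matches Sports
All 9 rows appear; 2 have NULL category.

SQL:
SELECT a.name, b.name AS category
FROM products a
LEFT JOIN categories b ON a.category_id = b.id

Result:
name     | category
---------+---------
Chair    | Sports  
Notebook | NULL    
Stapler  | NULL    
Printer  | Toys    
Desk     | Sports  
Laptop   | Books   
Camera   | Toys    
Speaker  | Books   
Router   | Sports  


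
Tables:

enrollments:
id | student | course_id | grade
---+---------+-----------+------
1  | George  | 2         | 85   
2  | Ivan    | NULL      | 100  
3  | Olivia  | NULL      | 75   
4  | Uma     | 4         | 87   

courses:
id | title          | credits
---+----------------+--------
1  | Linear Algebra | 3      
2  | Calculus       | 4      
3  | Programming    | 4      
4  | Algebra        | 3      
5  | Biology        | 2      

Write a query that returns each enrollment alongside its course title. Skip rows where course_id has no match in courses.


INNER JOIN keeps only enrollments rows whose course_id matches an id in courses. Walk through each enrollment:
  - enrollment 1 (George): course_id=2 -> matches Calculus
  - enrollment 2 (Ivan): course_id=NULL, no match -> dropped
  - enrollment 3 (Olivia): course_id=NULL, no match -> dropped
  - enrollment 4 (Uma): course_id=4 -> matches Algebra
So 2 of 4 rows are dropped.

SQL:
SELECT a.student, b.title AS course
FROM enrollments a
INNER JOIN courses b ON a.course_id = b.id

Result:
student | course  
--------+---------
George  | Calculus
Uma     | Algebra 


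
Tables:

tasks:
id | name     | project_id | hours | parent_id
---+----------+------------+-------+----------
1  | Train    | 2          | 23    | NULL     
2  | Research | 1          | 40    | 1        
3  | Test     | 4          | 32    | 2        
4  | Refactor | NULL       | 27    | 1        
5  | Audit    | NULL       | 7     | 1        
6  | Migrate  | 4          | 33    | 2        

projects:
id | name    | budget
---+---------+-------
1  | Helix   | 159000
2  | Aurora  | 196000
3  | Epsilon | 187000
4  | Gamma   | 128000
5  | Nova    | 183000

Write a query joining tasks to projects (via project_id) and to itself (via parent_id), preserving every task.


Two LEFT JOINs from the same base table tasks: one to projects via project_id, one to tasks itself via parent_id. Both are LEFT so every task is preserved.
Match against projects:
  - task 1 (Train): project_id=2 -> matches Aurora
  - task 2 (Research): project_id=1 -> matches Helix
  - task 3 (Test): project_id=4 -> matches Gamma
  - task 4 (Refactor): project_id=NULL, no match -> kept with NULL
  - task 5 (Audit): project_id=NULL, no match -> kept with NULL
  - task 6 (Migrate): project_id=4 -> matches Gamma
Match against tasks (self):
  - task 1 (Train): parent_id=NULL -> NULL
  - task 2 (Research): parent_id=1 -> Train
  - task 3 (Test): parent_id=2 -> Research
  - task 4 (Refactor): parent_id=1 -> Train
  - task 5 (Audit): parent_id=1 -> Train
  - task 6 (Migrate): parent_id=2 -> Research

SQL:
SELECT a.name, b.name AS project, c.name AS parent
FROM tasks a
LEFT JOIN projects b ON a.project_id = b.id
LEFT JOIN tasks c ON a.parent_id = c.id

Result:
name     | project | parent  
---------+---------+---------
Train    | Aurora  | NULL    
Research | Helix   | Train   
Test     | Gamma   | Research
Refactor | NULL    | Train   
Audit    | NULL    | Train   
Migrate  | Gamma   | Research


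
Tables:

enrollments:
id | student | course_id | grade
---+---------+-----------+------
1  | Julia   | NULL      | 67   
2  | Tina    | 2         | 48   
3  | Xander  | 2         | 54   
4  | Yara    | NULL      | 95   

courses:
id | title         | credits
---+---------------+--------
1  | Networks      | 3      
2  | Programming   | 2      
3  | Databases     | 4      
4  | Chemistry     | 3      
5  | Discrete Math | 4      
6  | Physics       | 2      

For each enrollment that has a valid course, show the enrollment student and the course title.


INNER JOIN keeps only enrollments rows whose course_id matches an id in courses. Walk through each enrollment:
  - enrollment 1 (Julia): course_id=NULL, no match -> dropped
  - enrollment 2 (Tina): course_id=2 -> matches Programming
  - enrollment 3 (Xander): course_id=2 -> matches Programming
  - enrollment 4 (Yara): course_id=NULL, no match -> dropped
So 2 of 4 rows are dropped.

SQL:
SELECT a.student, b.title AS course
FROM enrollments a
INNER JOIN courses b ON a.course_id = b.id

Result:
student | course     
--------+------------
Tina    | Programming
Xander  | Programming


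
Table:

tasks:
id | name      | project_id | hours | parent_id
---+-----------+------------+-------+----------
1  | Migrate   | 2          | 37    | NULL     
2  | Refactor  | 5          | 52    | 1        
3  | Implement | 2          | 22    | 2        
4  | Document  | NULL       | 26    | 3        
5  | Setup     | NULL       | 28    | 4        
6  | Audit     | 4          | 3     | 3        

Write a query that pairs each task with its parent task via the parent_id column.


This is a self-join: tasks is joined to a second copy of itself, matching each row's parent_id to another row's id. Use LEFT JOIN so rows with parent_id=NULL are kept.
  - task 1 (Migrate): parent_id=NULL -> NULL
  - task 2 (Refactor): parent_id=1 -> Migrate
  - task 3 (Implement): parent_id=2 -> Refactor
  - task 4 (Document): parent_id=3 -> Implement
  - task 5 (Setup): parent_id=4 -> Document
  - task 6 (Audit): parent_id=3 -> Implement

SQL:
SELECT a.name AS item, b.name AS parent
FROM tasks a
LEFT JOIN tasks b ON a.parent_id = b.id

Result:
item      | parent   
----------+----------
Migrate   | NULL     
Refactor  | Migrate  
Implement | Refactor 
Document  | Implement
Setup     | Document 
Audit     | Implement


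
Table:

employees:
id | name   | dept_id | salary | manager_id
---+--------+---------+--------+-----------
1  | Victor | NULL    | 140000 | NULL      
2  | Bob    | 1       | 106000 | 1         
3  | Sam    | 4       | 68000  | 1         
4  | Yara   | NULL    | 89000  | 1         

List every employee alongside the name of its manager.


This is a self-join: employees is joined to a second copy of itself, matching each row's manager_id to another row's id. Use LEFT JOIN so rows with manager_id=NULL are kept.
  - employee 1 (Victor): manager_id=NULL -> NULL
  - employee 2 (Bob): manager_id=1 -> Victor
  - employee 3 (Sam): manager_id=1 -> Victor
  - employee 4 (Yara): manager_id=1 -> Victor

SQL:
SELECT a.name AS item, b.name AS manager
FROM employees a
LEFT JOIN employees b ON a.manager_id = b.id

Result:
item   | manager
-------+--------
Victor | NULL   
Bob    | Victor 
Sam    | Victor 
Yara   | Victor 


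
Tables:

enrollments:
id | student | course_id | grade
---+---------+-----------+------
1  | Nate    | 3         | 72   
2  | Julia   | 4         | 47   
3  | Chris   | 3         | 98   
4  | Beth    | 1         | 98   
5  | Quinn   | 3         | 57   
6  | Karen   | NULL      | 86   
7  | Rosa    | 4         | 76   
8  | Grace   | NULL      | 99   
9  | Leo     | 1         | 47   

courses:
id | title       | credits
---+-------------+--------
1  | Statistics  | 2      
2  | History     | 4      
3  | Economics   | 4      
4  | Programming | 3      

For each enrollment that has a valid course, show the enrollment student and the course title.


INNER JOIN keeps only enrollments rows whose course_id matches an id in courses. Walk through each enrollment:
  - enrollment 1 (Nate): course_id=3 -> matches Economics
  - enrollment 2 (Julia): course_id=4 -> matches Programming
  - enrollment 3 (Chris): course_id=3 -> matches Economics
  - enrollment 4 (Beth): course_id=1 -> matches Statistics
  - enrollment 5 (Quinn): course_id=3 -> matches Economics
  - enrollment 6 (Karen): course_id=NULL, no match -> dropped
  - enrollment 7 (Rosa): course_id=4 -> matches Programming
  - enrollment 8 (Grace): course_id=NULL, no match -> dropped
  - enrollment 9 (Leo): course_id=1 -> matches Statistics
So 2 of 9 rows are dropped.

SQL:
SELECT a.student, b.title AS course
FROM enrollments a
INNER JOIN courses b ON a.course_id = b.id

Result:
student | course     
--------+------------
Nate    | Economics  
Julia   | Programming
Chris   | Economics  
Beth    | Statistics 
Quinn   | Economics  
Rosa    | Programming
Leo     | Statistics 


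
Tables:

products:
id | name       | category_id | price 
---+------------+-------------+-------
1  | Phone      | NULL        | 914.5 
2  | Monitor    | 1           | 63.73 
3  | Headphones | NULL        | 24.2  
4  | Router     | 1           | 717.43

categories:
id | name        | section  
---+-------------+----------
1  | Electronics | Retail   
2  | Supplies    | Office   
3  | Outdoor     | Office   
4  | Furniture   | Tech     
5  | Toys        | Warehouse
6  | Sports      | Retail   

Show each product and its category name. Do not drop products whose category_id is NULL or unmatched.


LEFT JOIN keeps every row from products (the left table); where category_id has no match in categories, the category columns become NULL. Walk through each product:
  - product 1 (Phone): category_id=NULL, no match -> kept with NULL
  - product 2 (Monitor): category_id=1 -> matches Electronics
  - product 3 (Headphones): category_id=NULL, no match -> kept with NULL
  - product 4 (Router): category_id=1 -> matches Electronics
All 4 rows appear; 2 have NULL category.

SQL:
SELECT a.name, b.name AS category
FROM products a
LEFT JOIN categories b ON a.category_id = b.id

Result:
name       | category   
-----------+------------
Phone      | NULL       
Monitor    | Electronics
Headphones | NULL       
Router     | Electronics


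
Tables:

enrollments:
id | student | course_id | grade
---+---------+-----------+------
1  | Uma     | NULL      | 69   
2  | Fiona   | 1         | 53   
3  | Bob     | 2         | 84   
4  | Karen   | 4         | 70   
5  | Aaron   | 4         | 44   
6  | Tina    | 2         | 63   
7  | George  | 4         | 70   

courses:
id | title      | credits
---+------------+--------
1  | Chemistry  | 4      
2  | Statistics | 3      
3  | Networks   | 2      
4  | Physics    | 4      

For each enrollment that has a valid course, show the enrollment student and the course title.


INNER JOIN keeps only enrollments rows whose course_id matches an id in courses. Walk through each enrollment:
  - enrollment 1 (Uma): course_id=NULL, no match -> dropped
  - enrollment 2 (Fiona): course_id=1 -> matches Chemistry
  - enrollment 3 (Bob): course_id=2 -> matches Statistics
  - enrollment 4 (Karen): course_id=4 -> matches Physics
  - enrollment 5 (Aaron): course_id=4 -> matches Physics
  - enrollment 6 (Tina): course_id=2 -> matches Statistics
  - enrollment 7 (George): course_id=4 -> matches Physics
So 1 of 7 rows is dropped.

SQL:
SELECT a.student, b.title AS course
FROM enrollments a
INNER JOIN courses b ON a.course_id = b.id

Result:
student | course    
--------+-----------
Fiona   | Chemistry 
Bob     | Statistics
Karen   | Physics   
Aaron   | Physics   
Tina    | Statistics
George  | Physics   


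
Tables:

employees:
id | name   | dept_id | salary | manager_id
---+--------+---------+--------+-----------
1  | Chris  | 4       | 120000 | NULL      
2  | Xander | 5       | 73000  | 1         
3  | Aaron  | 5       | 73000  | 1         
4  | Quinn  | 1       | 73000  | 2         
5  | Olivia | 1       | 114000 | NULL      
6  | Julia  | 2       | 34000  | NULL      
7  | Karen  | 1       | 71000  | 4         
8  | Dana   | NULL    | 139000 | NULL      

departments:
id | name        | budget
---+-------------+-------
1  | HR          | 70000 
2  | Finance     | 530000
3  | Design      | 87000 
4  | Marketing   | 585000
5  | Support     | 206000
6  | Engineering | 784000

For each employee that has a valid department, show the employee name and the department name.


INNER JOIN keeps only employees rows whose dept_id matches an id in departments. Walk through each employee:
  - employee 1 (Chris): dept_id=4 -> matches Marketing
  - employee 2 (Xander): dept_id=5 -> matches Support
  - employee 3 (Aaron): dept_id=5 -> matches Support
  - employee 4 (Quinn): dept_id=1 -> matches HR
  - employee 5 (Olivia): dept_id=1 -> matches HR
  - employee 6 (Julia): dept_id=2 -> matches Finance
  - employee 7 (Karen): dept_id=1 -> matches HR
  - employee 8 (Dana): dept_id=NULL, no match -> dropped
So 1 of 8 rows is dropped.

SQL:
SELECT a.name, b.name AS department
FROM employees a
INNER JOIN departments b ON a.dept_id = b.id

Result:
name   | department
-------+-----------
Chris  | Marketing 
Xander | Support   
Aaron  | Support   
Quinn  | HR        
Olivia | HR        
Julia  | Finance   
Karen  | HR        


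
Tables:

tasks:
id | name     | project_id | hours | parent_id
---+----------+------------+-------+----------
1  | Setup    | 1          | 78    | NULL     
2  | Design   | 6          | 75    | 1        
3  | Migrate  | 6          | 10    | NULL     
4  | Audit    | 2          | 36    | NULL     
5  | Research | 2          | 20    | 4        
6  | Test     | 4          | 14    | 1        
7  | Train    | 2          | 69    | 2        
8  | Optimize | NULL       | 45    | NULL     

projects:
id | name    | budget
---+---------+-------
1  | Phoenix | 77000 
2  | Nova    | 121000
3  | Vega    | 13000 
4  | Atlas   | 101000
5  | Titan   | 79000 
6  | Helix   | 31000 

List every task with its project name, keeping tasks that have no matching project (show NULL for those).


LEFT JOIN keeps every row from tasks (the left table); where project_id has no match in projects, the project columns become NULL. Walk through each task:
  - task 1 (Setup): project_id=1 -> matches Phoenix
  - task 2 (Design): project_id=6 -> matches Helix
  - task 3 (Migrate): project_id=6 -> matches Helix
  - task 4 (Audit): project_id=2 -> matches Nova
  - task 5 (Research): project_id=2 -> matches Nova
  - task 6 (Test): project_id=4 -> matches Atlas
  - task 7 (Train): project_id=2 -> matches Nova
  - task 8 (Optimize): project_id=NULL, no match -> kept with NULL
All 8 rows appear; 1 has NULL project.

SQL:
SELECT a.name, b.name AS project
FROM tasks a
LEFT JOIN projects b ON a.project_id = b.id

Result:
name     | project
---------+--------
Setup    | Phoenix
Design   | Helix  
Migrate  | Helix  
Audit    | Nova   
Research | Nova   
Test     | Atlas  
Train    | Nova   
Optimize | NULL   


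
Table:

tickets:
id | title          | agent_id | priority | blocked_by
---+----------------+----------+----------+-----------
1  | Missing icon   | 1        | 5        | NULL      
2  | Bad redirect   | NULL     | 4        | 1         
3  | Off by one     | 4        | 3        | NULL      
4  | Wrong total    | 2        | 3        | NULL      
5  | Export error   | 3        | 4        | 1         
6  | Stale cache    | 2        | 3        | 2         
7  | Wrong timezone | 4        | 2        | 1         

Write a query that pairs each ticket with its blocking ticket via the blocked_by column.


This is a self-join: tickets is joined to a second copy of itself, matching each row's blocked_by to another row's id. Use LEFT JOIN so rows with blocked_by=NULL are kept.
  - ticket 1 (Missing icon): blocked_by=NULL -> NULL
  - ticket 2 (Bad redirect): blocked_by=1 -> Missing icon
  - ticket 3 (Off by one): blocked_by=NULL -> NULL
  - ticket 4 (Wrong total): blocked_by=NULL -> NULL
  - ticket 5 (Export error): blocked_by=1 -> Missing icon
  - ticket 6 (Stale cache): blocked_by=2 -> Bad redirect
  - ticket 7 (Wrong timezone): blocked_by=1 -> Missing icon

SQL:
SELECT a.title AS item, b.title AS blocked_by
FROM tickets a
LEFT JOIN tickets b ON a.blocked_by = b.id

Result:
item           | blocked_by  
---------------+-------------
Missing icon   | NULL        
Bad redirect   | Missing icon
Off by one     | NULL        
Wrong total    | NULL        
Export error   | Missing icon
Stale cache    | Bad redirect
Wrong timezone | Missing icon


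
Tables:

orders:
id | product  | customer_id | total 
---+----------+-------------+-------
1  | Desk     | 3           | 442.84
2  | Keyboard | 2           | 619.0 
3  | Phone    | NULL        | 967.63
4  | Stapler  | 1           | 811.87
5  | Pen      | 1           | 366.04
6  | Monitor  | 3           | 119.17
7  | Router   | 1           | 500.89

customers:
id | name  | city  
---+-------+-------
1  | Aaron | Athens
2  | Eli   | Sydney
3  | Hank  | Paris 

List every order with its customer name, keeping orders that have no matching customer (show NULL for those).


LEFT JOIN keeps every row from orders (the left table); where customer_id has no match in customers, the customer columns become NULL. Walk through each order:
  - order 1 (Desk): customer_id=3 -> matches Hank
  - order 2 (Keyboard): customer_id=2 -> matches Eli
  - order 3 (Phone): customer_id=NULL, no match -> kept with NULL
  - order 4 (Stapler): customer_id=1 -> matches Aaron
  - order 5 (Pen): customer_id=1 -> matches Aaron
  - order 6 (Monitor): customer_id=3 -> matches Hank
  - order 7 (Router): customer_id=1 -> matches Aaron
All 7 rows appear; 1 has NULL customer.

SQL:
SELECT a.product, b.name AS customer
FROM orders a
LEFT JOIN customers b ON a.customer_id = b.id

Result:
product  | customer
---------+---------
Desk     | Hank    
Keyboard | Eli     
Phone    | NULL    
Stapler  | Aaron   
Pen      | Aaron   
Monitor  | Hank    
Router   | Aaron   


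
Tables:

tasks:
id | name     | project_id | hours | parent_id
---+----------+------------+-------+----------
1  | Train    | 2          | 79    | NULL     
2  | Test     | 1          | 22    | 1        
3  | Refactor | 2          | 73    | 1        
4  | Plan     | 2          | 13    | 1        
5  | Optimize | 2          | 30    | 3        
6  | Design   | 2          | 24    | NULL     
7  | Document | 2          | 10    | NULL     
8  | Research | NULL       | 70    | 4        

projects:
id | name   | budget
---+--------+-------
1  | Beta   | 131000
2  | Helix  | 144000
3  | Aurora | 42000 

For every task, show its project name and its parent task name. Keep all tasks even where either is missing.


Two LEFT JOINs from the same base table tasks: one to projects via project_id, one to tasks itself via parent_id. Both are LEFT so every task is preserved.
Match against projects:
  - task 1 (Train): project_id=2 -> matches Helix
  - task 2 (Test): project_id=1 -> matches Beta
  - task 3 (Refactor): project_id=2 -> matches Helix
  - task 4 (Plan): project_id=2 -> matches Helix
  - task 5 (Optimize): project_id=2 -> matches Helix
  - task 6 (Design): project_id=2 -> matches Helix
  - task 7 (Document): project_id=2 -> matches Helix
  - task 8 (Research): project_id=NULL, no match -> kept with NULL
Match against tasks (self):
  - task 1 (Train): parent_id=NULL -> NULL
  - task 2 (Test): parent_id=1 -> Train
  - task 3 (Refactor): parent_id=1 -> Train
  - task 4 (Plan): parent_id=1 -> Train
  - task 5 (Optimize): parent_id=3 -> Refactor
  - task 6 (Design): parent_id=NULL -> NULL
  - task 7 (Document): parent_id=NULL -> NULL
  - task 8 (Research): parent_id=4 -> Plan

SQL:
SELECT a.name, b.name AS project, c.name AS parent
FROM tasks a
LEFT JOIN projects b ON a.project_id = b.id
LEFT JOIN tasks c ON a.parent_id = c.id

Result:
name     | project | parent  
---------+---------+---------
Train    | Helix   | NULL    
Test     | Beta    | Train   
Refactor | Helix   | Train   
Plan     | Helix   | Train   
Optimize | Helix   | Refactor
Design   | Helix   | NULL    
Document | Helix   | NULL    
Research | NULL    | Plan    


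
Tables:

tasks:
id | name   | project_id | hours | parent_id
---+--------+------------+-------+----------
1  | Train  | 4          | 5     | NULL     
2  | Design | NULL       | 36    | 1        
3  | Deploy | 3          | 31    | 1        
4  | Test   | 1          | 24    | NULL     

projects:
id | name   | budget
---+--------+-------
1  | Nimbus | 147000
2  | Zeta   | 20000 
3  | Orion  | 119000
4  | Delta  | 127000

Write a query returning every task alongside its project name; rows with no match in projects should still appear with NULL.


LEFT JOIN keeps every row from tasks (the left table); where project_id has no match in projects, the project columns become NULL. Walk through each task:
  - task 1 (Train): project_id=4 -> matches Delta
  - task 2 (Design): project_id=NULL, no match -> kept with NULL
  - task 3 (Deploy): project_id=3 -> matches Orion
  - task 4 (Test): project_id=1 -> matches Nimbus
All 4 rows appear; 1 has NULL project.

SQL:
SELECT a.name, b.name AS project
FROM tasks a
LEFT JOIN projects b ON a.project_id = b.id

Result:
name   | project
-------+--------
Train  | Delta  
Design | NULL   
Deploy | Orion  
Test   | Nimbus 


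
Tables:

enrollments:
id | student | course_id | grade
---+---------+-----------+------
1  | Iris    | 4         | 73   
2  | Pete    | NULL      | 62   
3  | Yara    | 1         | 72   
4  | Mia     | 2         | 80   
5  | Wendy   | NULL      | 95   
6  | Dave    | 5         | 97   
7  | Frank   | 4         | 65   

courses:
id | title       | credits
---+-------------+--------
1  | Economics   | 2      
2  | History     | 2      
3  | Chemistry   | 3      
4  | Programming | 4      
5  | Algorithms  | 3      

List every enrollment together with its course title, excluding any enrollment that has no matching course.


INNER JOIN keeps only enrollments rows whose course_id matches an id in courses. Walk through each enrollment:
  - enrollment 1 (Iris): course_id=4 -> matches Programming
  - enrollment 2 (Pete): course_id=NULL, no match -> dropped
  - enrollment 3 (Yara): course_id=1 -> matches Economics
  - enrollment 4 (Mia): course_id=2 -> matches History
  - enrollment 5 (Wendy): course_id=NULL, no match -> dropped
  - enrollment 6 (Dave): course_id=5 -> matches Algorithms
  - enrollment 7 (Frank): course_id=4 -> matches Programming
So 2 of 7 rows are dropped.

SQL:
SELECT a.student, b.title AS course
FROM enrollments a
INNER JOIN courses b ON a.course_id = b.id

Result:
student | course     
--------+------------
Iris    | Programming
Yara    | Economics  
Mia     | History    
Dave    | Algorithms 
Frank   | Programming


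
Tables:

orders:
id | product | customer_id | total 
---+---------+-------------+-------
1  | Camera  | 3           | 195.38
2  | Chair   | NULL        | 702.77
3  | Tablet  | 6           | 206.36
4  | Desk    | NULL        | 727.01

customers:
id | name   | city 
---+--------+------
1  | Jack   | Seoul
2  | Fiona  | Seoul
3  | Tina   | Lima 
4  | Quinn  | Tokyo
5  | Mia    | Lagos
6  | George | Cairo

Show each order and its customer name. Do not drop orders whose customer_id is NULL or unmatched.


LEFT JOIN keeps every row from orders (the left table); where customer_id has no match in customers, the customer columns become NULL. Walk through each order:
  - order 1 (Camera): customer_id=3 -> matches Tina
  - order 2 (Chair): customer_id=NULL, no match -> kept with NULL
  - order 3 (Tablet): customer_id=6 -> matches George
  - order 4 (Desk): customer_id=NULL, no match -> kept with NULL
All 4 rows appear; 2 have NULL customer.

SQL:
SELECT a.product, b.name AS customer
FROM orders a
LEFT JOIN customers b ON a.customer_id = b.id

Result:
product | customer
--------+---------
Camera  | Tina    
Chair   | NULL    
Tablet  | George  
Desk    | NULL    


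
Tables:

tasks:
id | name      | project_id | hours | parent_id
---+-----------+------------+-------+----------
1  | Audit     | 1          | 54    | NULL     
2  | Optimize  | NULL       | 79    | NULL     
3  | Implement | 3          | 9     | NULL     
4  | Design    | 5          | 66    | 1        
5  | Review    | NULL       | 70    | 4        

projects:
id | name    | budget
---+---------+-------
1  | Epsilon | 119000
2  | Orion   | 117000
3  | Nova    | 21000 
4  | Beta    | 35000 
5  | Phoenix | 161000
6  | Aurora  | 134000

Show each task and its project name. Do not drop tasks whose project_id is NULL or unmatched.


LEFT JOIN keeps every row from tasks (the left table); where project_id has no match in projects, the project columns become NULL. Walk through each task:
  - task 1 (Audit): project_id=1 -> matches Epsilon
  - task 2 (Optimize): project_id=NULL, no match -> kept with NULL
  - task 3 (Implement): project_id=3 -> matches Nova
  - task 4 (Design): project_id=5 -> matches Phoenix
  - task 5 (Review): project_id=NULL, no match -> kept with NULL
All 5 rows appear; 2 have NULL project.

SQL:
SELECT a.name, b.name AS project
FROM tasks a
LEFT JOIN projects b ON a.project_id = b.id

Result:
name      | project
----------+--------
Audit     | Epsilon
Optimize  | NULL   
Implement | Nova   
Design    | Phoenix
Review    | NULL   


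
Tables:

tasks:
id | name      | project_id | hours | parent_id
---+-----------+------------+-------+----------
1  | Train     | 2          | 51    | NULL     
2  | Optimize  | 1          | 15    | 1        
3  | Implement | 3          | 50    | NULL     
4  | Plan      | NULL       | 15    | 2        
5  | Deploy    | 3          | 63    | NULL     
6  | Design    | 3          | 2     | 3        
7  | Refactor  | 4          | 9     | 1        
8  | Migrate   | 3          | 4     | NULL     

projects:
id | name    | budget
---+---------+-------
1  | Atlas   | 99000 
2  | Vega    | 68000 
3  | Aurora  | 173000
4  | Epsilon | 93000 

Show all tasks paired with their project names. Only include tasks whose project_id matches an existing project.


INNER JOIN keeps only tasks rows whose project_id matches an id in projects. Walk through each task:
  - task 1 (Train): project_id=2 -> matches Vega
  - task 2 (Optimize): project_id=1 -> matches Atlas
  - task 3 (Implement): project_id=3 -> matches Aurora
  - task 4 (Plan): project_id=NULL, no match -> dropped
  - task 5 (Deploy): project_id=3 -> matches Aurora
  - task 6 (Design): project_id=3 -> matches Aurora
  - task 7 (Refactor): project_id=4 -> matches Epsilon
  - task 8 (Migrate): project_id=3 -> matches Aurora
So 1 of 8 rows is dropped.

SQL:
SELECT a.name, b.name AS project
FROM tasks a
INNER JOIN projects b ON a.project_id = b.id

Result:
name      | project
----------+--------
Train     | Vega   
Optimize  | Atlas  
Implement | Aurora 
Deploy    | Aurora 
Design    | Aurora 
Refactor  | Epsilon
Migrate   | Aurora 


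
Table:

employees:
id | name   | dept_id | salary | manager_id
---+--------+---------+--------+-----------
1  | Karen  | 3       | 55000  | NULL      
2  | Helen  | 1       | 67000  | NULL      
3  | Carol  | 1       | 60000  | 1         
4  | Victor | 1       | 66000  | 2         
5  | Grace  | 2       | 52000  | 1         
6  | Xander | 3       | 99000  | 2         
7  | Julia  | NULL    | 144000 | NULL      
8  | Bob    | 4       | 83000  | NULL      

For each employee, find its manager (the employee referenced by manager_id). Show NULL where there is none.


This is a self-join: employees is joined to a second copy of itself, matching each row's manager_id to another row's id. Use LEFT JOIN so rows with manager_id=NULL are kept.
  - employee 1 (Karen): manager_id=NULL -> NULL
  - employee 2 (Helen): manager_id=NULL -> NULL
  - employee 3 (Carol): manager_id=1 -> Karen
  - employee 4 (Victor): manager_id=2 -> Helen
  - employee 5 (Grace): manager_id=1 -> Karen
  - employee 6 (Xander): manager_id=2 -> Helen
  - employee 7 (Julia): manager_id=NULL -> NULL
  - employee 8 (Bob): manager_id=NULL -> NULL

SQL:
SELECT a.name AS item, b.name AS manager
FROM employees a
LEFT JOIN employees b ON a.manager_id = b.id

Result:
item   | manager
-------+--------
Karen  | NULL   
Helen  | NULL   
Carol  | Karen  
Victor | Helen  
Grace  | Karen  
Xander | Helen  
Julia  | NULL   
Bob    | NULL   


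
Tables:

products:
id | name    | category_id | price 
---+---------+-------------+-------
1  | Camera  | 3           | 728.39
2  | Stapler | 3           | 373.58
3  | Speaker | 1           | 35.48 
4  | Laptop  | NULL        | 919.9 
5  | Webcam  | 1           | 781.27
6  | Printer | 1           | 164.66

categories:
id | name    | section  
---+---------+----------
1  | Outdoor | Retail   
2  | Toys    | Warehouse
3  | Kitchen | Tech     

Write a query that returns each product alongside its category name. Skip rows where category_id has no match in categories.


INNER JOIN keeps only products rows whose category_id matches an id in categories. Walk through each product:
  - product 1 (Camera): category_id=3 -> matches Kitchen
  - product 2 (Stapler): category_id=3 -> matches Kitchen
  - product 3 (Speaker): category_id=1 -> matches Outdoor
  - product 4 (Laptop): category_id=NULL, no match -> dropped
  - product 5 (Webcam): category_id=1 -> matches Outdoor
  - product 6 (Printer): category_id=1 -> matches Outdoor
So 1 of 6 rows is dropped.

SQL:
SELECT a.name, b.name AS category
FROM products a
INNER JOIN categories b ON a.category_id = b.id

Result:
name    | category
--------+---------
Camera  | Kitchen 
Stapler | Kitchen 
Speaker | Outdoor 
Webcam  | Outdoor 
Printer | Outdoor 


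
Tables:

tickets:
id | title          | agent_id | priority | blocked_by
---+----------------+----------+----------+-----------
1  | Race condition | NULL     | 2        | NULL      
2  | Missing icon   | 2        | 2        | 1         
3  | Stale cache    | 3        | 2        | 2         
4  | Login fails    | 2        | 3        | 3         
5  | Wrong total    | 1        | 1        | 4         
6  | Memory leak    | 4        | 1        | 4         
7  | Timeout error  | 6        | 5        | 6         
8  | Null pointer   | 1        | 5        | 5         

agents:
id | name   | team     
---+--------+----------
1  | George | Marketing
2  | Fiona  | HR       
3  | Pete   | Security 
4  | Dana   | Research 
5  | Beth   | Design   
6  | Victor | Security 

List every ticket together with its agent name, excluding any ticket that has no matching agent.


INNER JOIN keeps only tickets rows whose agent_id matches an id in agents. Walk through each ticket:
  - ticket 1 (Race condition): agent_id=NULL, no match -> dropped
  - ticket 2 (Missing icon): agent_id=2 -> matches Fiona
  - ticket 3 (Stale cache): agent_id=3 -> matches Pete
  - ticket 4 (Login fails): agent_id=2 -> matches Fiona
  - ticket 5 (Wrong total): agent_id=1 -> matches George
  - ticket 6 (Memory leak): agent_id=4 -> matches Dana
  - ticket 7 (Timeout error): agent_id=6 -> matches Victor
  - ticket 8 (Null pointer): agent_id=1 -> matches George
So 1 of 8 rows is dropped.

SQL:
SELECT a.title, b.name AS agent
FROM tickets a
INNER JOIN agents b ON a.agent_id = b.id

Result:
title         | agent 
--------------+-------
Missing icon  | Fiona 
Stale cache   | Pete  
Login fails   | Fiona 
Wrong total   | George
Memory leak   | Dana  
Timeout error | Victor
Null pointer  | George


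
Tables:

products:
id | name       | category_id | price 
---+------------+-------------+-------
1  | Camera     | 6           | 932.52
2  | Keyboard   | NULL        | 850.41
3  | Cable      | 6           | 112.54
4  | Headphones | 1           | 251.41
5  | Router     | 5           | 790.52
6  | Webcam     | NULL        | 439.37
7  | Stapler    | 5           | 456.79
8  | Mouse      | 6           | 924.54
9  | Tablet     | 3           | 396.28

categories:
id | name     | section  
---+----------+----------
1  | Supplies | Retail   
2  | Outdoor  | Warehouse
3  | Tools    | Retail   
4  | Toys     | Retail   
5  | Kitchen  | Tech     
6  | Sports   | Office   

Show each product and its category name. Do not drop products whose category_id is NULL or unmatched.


LEFT JOIN keeps every row from products (the left table); where category_id has no match in categories, the category columns become NULL. Walk through each product:
  - product 1 (Camera): category_id=6 -> matches Sports
  - product 2 (Keyboard): category_id=NULL, no match -> kept with NULL
  - product 3 (Cable): category_id=6 -> matches Sports
  - product 4 (Headphones): category_id=1 -> matches Supplies
  - product 5 (Router): category_id=5 -> matches Kitchen
  - product 6 (Webcam): category_id=NULL, no match -> kept with NULL
  - product 7 (Stapler): category_id=5 -> matches Kitchen
  - product 8 (Mouse): category_id=6 -> matches Sports
  - product 9 (Tablet): category_id=3 -> matches Tools
All 9 rows appear; 2 have NULL category.

SQL:
SELECT a.name, b.name AS category
FROM products a
LEFT JOIN categories b ON a.category_id = b.id

Result:
name       | category
-----------+---------
Camera     | Sports  
Keyboard   | NULL    
Cable      | Sports  
Headphones | Supplies
Router     | Kitchen 
Webcam     | NULL    
Stapler    | Kitchen 
Mouse      | Sports  
Tablet     | Tools   


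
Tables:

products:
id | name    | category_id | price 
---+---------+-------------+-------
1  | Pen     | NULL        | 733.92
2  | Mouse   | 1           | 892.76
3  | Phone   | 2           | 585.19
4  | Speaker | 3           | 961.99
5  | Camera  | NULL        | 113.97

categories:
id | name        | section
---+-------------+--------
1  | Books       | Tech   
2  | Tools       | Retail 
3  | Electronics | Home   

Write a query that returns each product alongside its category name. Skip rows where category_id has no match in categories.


INNER JOIN keeps only products rows whose category_id matches an id in categories. Walk through each product:
  - product 1 (Pen): category_id=NULL, no match -> dropped
  - product 2 (Mouse): category_id=1 -> matches Books
  - product 3 (Phone): category_id=2 -> matches Tools
  - product 4 (Speaker): category_id=3 -> matches Electronics
  - product 5 (Camera): category_id=NULL, no match -> dropped
So 2 of 5 rows are dropped.

SQL:
SELECT a.name, b.name AS category
FROM products a
INNER JOIN categories b ON a.category_id = b.id

Result:
name    | category   
--------+------------
Mouse   | Books      
Phone   | Tools      
Speaker | Electronics


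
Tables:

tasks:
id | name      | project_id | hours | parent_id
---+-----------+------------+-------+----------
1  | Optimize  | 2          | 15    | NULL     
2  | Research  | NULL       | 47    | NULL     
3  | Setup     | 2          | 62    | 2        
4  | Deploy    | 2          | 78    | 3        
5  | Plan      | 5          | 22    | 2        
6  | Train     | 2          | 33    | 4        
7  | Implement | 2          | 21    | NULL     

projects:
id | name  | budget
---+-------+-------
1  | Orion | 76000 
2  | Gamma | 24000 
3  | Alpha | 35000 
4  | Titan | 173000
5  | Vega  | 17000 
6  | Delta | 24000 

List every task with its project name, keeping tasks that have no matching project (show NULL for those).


LEFT JOIN keeps every row from tasks (the left table); where project_id has no match in projects, the project columns become NULL. Walk through each task:
  - task 1 (Optimize): project_id=2 -> matches Gamma
  - task 2 (Research): project_id=NULL, no match -> kept with NULL
  - task 3 (Setup): project_id=2 -> matches Gamma
  - task 4 (Deploy): project_id=2 -> matches Gamma
  - task 5 (Plan): project_id=5 -> matches Vega
  - task 6 (Train): project_id=2 -> matches Gamma
  - task 7 (Implement): project_id=2 -> matches Gamma
All 7 rows appear; 1 has NULL project.

SQL:
SELECT a.name, b.name AS project
FROM tasks a
LEFT JOIN projects b ON a.project_id = b.id

Result:
name      | project
----------+--------
Optimize  | Gamma  
Research  | NULL   
Setup     | Gamma  
Deploy    | Gamma  
Plan      | Vega   
Train     | Gamma  
Implement | Gamma  


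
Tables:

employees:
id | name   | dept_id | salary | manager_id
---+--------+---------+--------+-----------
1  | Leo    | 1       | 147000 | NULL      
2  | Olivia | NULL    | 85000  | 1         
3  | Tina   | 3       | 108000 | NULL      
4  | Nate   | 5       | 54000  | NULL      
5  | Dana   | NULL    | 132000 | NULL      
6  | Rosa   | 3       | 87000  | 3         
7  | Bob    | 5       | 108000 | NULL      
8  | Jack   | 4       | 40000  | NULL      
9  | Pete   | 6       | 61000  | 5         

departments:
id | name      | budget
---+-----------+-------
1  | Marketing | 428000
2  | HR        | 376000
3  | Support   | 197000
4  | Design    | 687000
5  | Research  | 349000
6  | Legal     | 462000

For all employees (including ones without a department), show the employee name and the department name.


LEFT JOIN keeps every row from employees (the left table); where dept_id has no match in departments, the department columns become NULL. Walk through each employee:
  - employee 1 (Leo): dept_id=1 -> matches Marketing
  - employee 2 (Olivia): dept_id=NULL, no match -> kept with NULL
  - employee 3 (Tina): dept_id=3 -> matches Support
  - employee 4 (Nate): dept_id=5 -> matches Research
  - employee 5 (Dana): dept_id=NULL, no match -> kept with NULL
  - employee 6 (Rosa): dept_id=3 -> matches Support
  - employee 7 (Bob): dept_id=5 -> matches Research
  - employee 8 (Jack): dept_id=4 -> matches Design
  - employee 9 (Pete): dept_id=6 -> matches Legal
All 9 rows appear; 2 have NULL department.

SQL:
SELECT a.name, b.name AS department
FROM employees a
LEFT JOIN departments b ON a.dept_id = b.id

Result:
name   | department
-------+-----------
Leo    | Marketing 
Olivia | NULL      
Tina   | Support   
Nate   | Research  
Dana   | NULL      
Rosa   | Support   
Bob    | Research  
Jack   | Design    
Pete   | Legal     


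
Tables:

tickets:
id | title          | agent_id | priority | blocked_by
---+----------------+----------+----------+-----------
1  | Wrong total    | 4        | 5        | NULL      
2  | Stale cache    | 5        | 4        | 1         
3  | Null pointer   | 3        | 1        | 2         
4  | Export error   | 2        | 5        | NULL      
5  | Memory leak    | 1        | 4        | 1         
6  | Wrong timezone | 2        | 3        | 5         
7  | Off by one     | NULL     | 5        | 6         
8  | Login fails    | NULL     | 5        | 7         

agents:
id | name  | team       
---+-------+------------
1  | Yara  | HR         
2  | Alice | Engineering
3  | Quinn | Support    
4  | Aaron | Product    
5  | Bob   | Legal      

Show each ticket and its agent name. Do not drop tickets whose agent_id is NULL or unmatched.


LEFT JOIN keeps every row from tickets (the left table); where agent_id has no match in agents, the agent columns become NULL. Walk through each ticket:
  - ticket 1 (Wrong total): agent_id=4 -> matches Aaron
  - ticket 2 (Stale cache): agent_id=5 -> matches Bob
  - ticket 3 (Null pointer): agent_id=3 -> matches Quinn
  - ticket 4 (Export error): agent_id=2 -> matches Alice
  - ticket 5 (Memory leak): agent_id=1 -> matches Yara
  - ticket 6 (Wrong timezone): agent_id=2 -> matches Alice
  - ticket 7 (Off by one): agent_id=NULL, no match -> kept with NULL
  - ticket 8 (Login fails): agent_id=NULL, no match -> kept with NULL
All 8 rows appear; 2 have NULL agent.

SQL:
SELECT a.title, b.name AS agent
FROM tickets a
LEFT JOIN agents b ON a.agent_id = b.id

Result:
title          | agent
---------------+------
Wrong total    | Aaron
Stale cache    | Bob  
Null pointer   | Quinn
Export error   | Alice
Memory leak    | Yara 
Wrong timezone | Alice
Off by one     | NULL 
Login fails    | NULL 
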